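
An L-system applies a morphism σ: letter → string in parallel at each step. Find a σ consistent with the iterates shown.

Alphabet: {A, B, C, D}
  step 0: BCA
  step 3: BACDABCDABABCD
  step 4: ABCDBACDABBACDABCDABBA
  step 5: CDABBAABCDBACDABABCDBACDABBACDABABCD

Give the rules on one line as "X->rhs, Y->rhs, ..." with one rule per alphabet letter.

  step 4 ⇒ step 5: ABCDBACDABBACDABCDABBA ⇒ CD·AB·B·A·AB·CD·B·A·CD·AB·AB·CD·B·A·CD·AB·B·A·CD·AB·AB·CD
    A ↦ CD
    B ↦ AB
    C ↦ B
    D ↦ A

A->CD, B->AB, C->B, D->A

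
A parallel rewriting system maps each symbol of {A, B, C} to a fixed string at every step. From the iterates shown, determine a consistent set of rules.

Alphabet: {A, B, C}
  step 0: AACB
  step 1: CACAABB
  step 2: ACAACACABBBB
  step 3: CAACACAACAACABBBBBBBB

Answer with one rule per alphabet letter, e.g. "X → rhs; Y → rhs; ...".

  step 2 ⇒ step 3: ACAACACABBBB ⇒ CA·A·CA·CA·A·CA·A·CA·BB·BB·BB·BB
    A ↦ CA
    B ↦ BB
    C ↦ A

A->CA, B->BB, C->A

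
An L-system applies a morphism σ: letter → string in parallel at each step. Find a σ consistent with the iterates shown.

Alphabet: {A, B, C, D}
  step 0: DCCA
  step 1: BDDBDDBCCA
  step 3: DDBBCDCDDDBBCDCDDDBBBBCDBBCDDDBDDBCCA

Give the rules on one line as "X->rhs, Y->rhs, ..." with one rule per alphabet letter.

A->CCA, B->CD, C->DDB, D->B

  step 0 ⇒ step 1: DCCA ⇒ B·DDB·DDB·CCA
    A ↦ CCA
    C ↦ DDB
    D ↦ B
    B ↦ CD  (constrained at step 1)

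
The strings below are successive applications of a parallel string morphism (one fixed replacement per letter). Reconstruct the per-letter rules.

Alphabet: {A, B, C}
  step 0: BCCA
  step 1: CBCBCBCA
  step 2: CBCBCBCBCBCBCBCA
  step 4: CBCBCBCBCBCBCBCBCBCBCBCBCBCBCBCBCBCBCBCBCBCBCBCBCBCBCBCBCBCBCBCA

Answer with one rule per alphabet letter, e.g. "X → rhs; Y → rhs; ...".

A->CA, B->CB, C->CB

  step 1 ⇒ step 2: CBCBCBCA ⇒ CB·CB·CB·CB·CB·CB·CB·CA
    A ↦ CA
    B ↦ CB
    C ↦ CB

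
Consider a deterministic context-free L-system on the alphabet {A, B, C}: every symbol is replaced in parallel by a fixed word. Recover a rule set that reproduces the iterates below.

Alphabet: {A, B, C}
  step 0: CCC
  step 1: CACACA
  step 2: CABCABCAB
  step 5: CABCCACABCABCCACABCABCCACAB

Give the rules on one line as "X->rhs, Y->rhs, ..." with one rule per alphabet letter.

  step 1 ⇒ step 2: CACACA ⇒ CA·B·CA·B·CA·B
    A ↦ B
    C ↦ CA
    B ↦ C  (constrained at step 2)

A->B, B->C, C->CA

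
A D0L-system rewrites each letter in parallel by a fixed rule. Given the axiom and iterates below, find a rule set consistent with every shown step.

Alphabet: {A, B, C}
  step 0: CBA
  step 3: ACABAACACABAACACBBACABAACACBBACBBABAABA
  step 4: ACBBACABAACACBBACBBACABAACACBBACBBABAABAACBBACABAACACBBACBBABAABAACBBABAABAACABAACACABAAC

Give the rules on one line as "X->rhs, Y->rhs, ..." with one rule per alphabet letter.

  step 3 ⇒ step 4: ACABAACACABAACACBBACABAACACBBACBBABAABA ⇒ AC·BB·AC·ABA·AC·AC·BB·AC·BB·AC·ABA·AC·AC·BB·AC·BB·ABA·ABA·AC·BB·AC·ABA·AC·AC·BB·AC·BB·ABA·ABA·AC·BB·ABA·ABA·AC·ABA·AC·AC·ABA·AC
    A ↦ AC
    B ↦ ABA
    C ↦ BB

A->AC, B->ABA, C->BB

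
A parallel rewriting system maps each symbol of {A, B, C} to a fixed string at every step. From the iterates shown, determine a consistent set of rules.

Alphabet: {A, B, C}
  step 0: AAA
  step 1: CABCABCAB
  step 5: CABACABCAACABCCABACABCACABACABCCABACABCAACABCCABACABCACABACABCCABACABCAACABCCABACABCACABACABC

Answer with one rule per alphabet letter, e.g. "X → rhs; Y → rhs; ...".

A->CAB, B->C, C->A

  step 0 ⇒ step 1: AAA ⇒ CAB·CAB·CAB
    A ↦ CAB
    B ↦ C  (constrained at step 1)
    C ↦ A  (constrained at step 1)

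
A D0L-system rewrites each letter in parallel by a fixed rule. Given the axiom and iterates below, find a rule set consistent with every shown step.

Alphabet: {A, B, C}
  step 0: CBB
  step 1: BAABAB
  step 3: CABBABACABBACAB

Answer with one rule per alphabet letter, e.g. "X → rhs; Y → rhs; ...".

A->C, B->AB, C->BA

  step 0 ⇒ step 1: CBB ⇒ BA·AB·AB
    B ↦ AB
    C ↦ BA
    A ↦ C  (constrained at step 1)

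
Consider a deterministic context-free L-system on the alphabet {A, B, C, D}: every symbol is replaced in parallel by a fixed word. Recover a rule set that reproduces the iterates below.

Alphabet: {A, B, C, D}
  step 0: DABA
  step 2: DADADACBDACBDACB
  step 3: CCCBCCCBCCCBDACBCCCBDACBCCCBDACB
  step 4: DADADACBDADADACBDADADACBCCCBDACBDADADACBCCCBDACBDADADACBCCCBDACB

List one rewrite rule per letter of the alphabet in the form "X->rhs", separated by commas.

A->CB, B->CB, C->DA, D->CC

  step 3 ⇒ step 4: CCCBCCCBCCCBDACBCCCBDACBCCCBDACB ⇒ DA·DA·DA·CB·DA·DA·DA·CB·DA·DA·DA·CB·CC·CB·DA·CB·DA·DA·DA·CB·CC·CB·DA·CB·DA·DA·DA·CB·CC·CB·DA·CB
    A ↦ CB
    B ↦ CB
    C ↦ DA
    D ↦ CC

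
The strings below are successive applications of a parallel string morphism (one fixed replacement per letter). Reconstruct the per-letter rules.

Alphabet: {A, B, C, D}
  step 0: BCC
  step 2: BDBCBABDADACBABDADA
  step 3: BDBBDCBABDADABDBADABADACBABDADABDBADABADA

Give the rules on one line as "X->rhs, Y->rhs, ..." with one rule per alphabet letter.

A->ADA, B->BD, C->CBA, D->B

  step 2 ⇒ step 3: BDBCBABDADACBABDADA ⇒ BD·B·BD·CBA·BD·ADA·BD·B·ADA·B·ADA·CBA·BD·ADA·BD·B·ADA·B·ADA
    A ↦ ADA
    B ↦ BD
    C ↦ CBA
    D ↦ B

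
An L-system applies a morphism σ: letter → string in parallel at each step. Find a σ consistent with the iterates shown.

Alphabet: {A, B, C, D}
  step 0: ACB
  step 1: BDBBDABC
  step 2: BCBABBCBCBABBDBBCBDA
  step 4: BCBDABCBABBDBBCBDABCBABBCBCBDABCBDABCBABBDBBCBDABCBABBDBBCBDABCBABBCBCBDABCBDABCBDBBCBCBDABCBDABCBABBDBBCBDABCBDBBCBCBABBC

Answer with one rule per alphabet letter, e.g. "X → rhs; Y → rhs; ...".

  step 1 ⇒ step 2: BDBBDABC ⇒ BC·BAB·BC·BC·BAB·BDB·BC·BDA
    A ↦ BDB
    B ↦ BC
    C ↦ BDA
    D ↦ BAB

A->BDB, B->BC, C->BDA, D->BAB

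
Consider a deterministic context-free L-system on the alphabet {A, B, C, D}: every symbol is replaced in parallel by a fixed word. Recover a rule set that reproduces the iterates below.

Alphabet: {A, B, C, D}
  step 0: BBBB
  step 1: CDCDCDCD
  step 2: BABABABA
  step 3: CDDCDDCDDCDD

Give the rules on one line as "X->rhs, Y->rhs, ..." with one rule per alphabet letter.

A->D, B->CD, C->B, D->A

  step 2 ⇒ step 3: BABABABA ⇒ CD·D·CD·D·CD·D·CD·D
    A ↦ D
    B ↦ CD
  step 1 ⇒ step 2: CDCDCDCD ⇒ B·A·B·A·B·A·B·A
    C ↦ B
  step 1 ⇒ step 2: CDCDCDCD ⇒ B·A·B·A·B·A·B·A
    D ↦ A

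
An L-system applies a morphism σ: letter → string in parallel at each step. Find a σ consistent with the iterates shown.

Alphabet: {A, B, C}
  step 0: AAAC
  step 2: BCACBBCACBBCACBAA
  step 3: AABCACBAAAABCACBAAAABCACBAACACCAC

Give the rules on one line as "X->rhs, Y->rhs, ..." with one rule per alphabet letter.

A->CAC, B->AA, C->B

  step 2 ⇒ step 3: BCACBBCACBBCACBAA ⇒ AA·B·CAC·B·AA·AA·B·CAC·B·AA·AA·B·CAC·B·AA·CAC·CAC
    A ↦ CAC
    B ↦ AA
    C ↦ B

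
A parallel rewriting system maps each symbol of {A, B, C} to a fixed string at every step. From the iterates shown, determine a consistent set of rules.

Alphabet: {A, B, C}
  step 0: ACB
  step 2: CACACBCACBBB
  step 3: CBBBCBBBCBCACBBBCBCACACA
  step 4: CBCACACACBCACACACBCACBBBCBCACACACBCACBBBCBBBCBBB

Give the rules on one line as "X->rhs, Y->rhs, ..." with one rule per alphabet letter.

A->BB, B->CA, C->CB

  step 3 ⇒ step 4: CBBBCBBBCBCACBBBCBCACACA ⇒ CB·CA·CA·CA·CB·CA·CA·CA·CB·CA·CB·BB·CB·CA·CA·CA·CB·CA·CB·BB·CB·BB·CB·BB
    A ↦ BB
    B ↦ CA
    C ↦ CB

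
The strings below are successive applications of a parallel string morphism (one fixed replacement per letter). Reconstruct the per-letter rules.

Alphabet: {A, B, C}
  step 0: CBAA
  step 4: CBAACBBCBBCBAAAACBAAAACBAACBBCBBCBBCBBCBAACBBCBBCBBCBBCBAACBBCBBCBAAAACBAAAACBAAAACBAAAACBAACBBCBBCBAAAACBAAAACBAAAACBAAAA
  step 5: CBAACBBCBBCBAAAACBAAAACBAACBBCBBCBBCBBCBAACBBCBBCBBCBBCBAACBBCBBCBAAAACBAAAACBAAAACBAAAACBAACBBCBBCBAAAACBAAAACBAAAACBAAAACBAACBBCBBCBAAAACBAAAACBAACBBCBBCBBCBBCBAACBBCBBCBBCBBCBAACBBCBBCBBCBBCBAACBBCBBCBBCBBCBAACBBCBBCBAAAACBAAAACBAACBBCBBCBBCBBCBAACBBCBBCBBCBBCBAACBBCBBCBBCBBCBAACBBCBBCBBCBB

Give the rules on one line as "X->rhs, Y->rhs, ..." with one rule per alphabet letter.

A->CBB, B->AA, C->CB

  step 4 ⇒ step 5: CBAACBBCBBCBAAAACBAAAACBAACBBCBBCBBCBBCBAACBBCBBCBBCBBCBAACBBCBBCBAAAACBAAAACBAAAACBAAAACBAACBBCBBCBAAAACBAAAACBAAAACBAAAA ⇒ CB·AA·CBB·CBB·CB·AA·AA·CB·AA·AA·CB·AA·CBB·CBB·CBB·CBB·CB·AA·CBB·CBB·CBB·CBB·CB·AA·CBB·CBB·CB·AA·AA·CB·AA·AA·CB·AA·AA·CB·AA·AA·CB·AA·CBB·CBB·CB·AA·AA·CB·AA·AA·CB·AA·AA·CB·AA·AA·CB·AA·CBB·CBB·CB·AA·AA·CB·AA·AA·CB·AA·CBB·CBB·CBB·CBB·CB·AA·CBB·CBB·CBB·CBB·CB·AA·CBB·CBB·CBB·CBB·CB·AA·CBB·CBB·CBB·CBB·CB·AA·CBB·CBB·CB·AA·AA·CB·AA·AA·CB·AA·CBB·CBB·CBB·CBB·CB·AA·CBB·CBB·CBB·CBB·CB·AA·CBB·CBB·CBB·CBB·CB·AA·CBB·CBB·CBB·CBB
    A ↦ CBB
    B ↦ AA
    C ↦ CB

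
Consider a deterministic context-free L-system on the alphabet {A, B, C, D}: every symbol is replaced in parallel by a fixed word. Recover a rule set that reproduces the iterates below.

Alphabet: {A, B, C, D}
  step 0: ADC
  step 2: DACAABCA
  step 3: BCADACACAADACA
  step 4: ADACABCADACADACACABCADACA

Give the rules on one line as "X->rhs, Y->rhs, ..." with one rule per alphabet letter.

A->CA, B->A, C->DA, D->B

  step 3 ⇒ step 4: BCADACACAADACA ⇒ A·DA·CA·B·CA·DA·CA·DA·CA·CA·B·CA·DA·CA
    A ↦ CA
    B ↦ A
    C ↦ DA
    D ↦ B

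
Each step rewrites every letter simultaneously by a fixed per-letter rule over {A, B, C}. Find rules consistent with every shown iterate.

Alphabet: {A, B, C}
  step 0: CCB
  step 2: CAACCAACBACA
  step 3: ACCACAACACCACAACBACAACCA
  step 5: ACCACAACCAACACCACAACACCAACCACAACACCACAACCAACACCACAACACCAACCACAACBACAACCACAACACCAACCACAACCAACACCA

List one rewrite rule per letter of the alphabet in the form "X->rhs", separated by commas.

  step 2 ⇒ step 3: CAACCAACBACA ⇒ AC·CA·CA·AC·AC·CA·CA·AC·BA·CA·AC·CA
    A ↦ CA
    B ↦ BA
    C ↦ AC

A->CA, B->BA, C->AC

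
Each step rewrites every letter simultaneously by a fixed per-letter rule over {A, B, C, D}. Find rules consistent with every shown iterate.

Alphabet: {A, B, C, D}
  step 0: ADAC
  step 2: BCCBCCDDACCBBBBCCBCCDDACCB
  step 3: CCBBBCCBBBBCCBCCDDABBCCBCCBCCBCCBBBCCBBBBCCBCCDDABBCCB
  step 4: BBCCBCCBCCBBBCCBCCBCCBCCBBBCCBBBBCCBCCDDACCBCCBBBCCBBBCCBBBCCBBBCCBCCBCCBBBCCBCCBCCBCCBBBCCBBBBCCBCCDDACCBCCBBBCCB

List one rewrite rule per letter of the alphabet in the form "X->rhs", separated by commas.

A->DDA, B->CCB, C->B, D->BCC

  step 3 ⇒ step 4: CCBBBCCBBBBCCBCCDDABBCCBCCBCCBCCBBBCCBBBBCCBCCDDABBCCB ⇒ B·B·CCB·CCB·CCB·B·B·CCB·CCB·CCB·CCB·B·B·CCB·B·B·BCC·BCC·DDA·CCB·CCB·B·B·CCB·B·B·CCB·B·B·CCB·B·B·CCB·CCB·CCB·B·B·CCB·CCB·CCB·CCB·B·B·CCB·B·B·BCC·BCC·DDA·CCB·CCB·B·B·CCB
    A ↦ DDA
    B ↦ CCB
    C ↦ B
    D ↦ BCC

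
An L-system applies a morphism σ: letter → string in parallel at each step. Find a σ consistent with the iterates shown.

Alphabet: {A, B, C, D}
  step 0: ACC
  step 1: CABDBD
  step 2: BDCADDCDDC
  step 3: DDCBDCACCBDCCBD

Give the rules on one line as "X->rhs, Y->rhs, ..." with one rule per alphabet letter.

A->CA, B->DD, C->BD, D->C

  step 2 ⇒ step 3: BDCADDCDDC ⇒ DD·C·BD·CA·C·C·BD·C·C·BD
    A ↦ CA
    B ↦ DD
    C ↦ BD
    D ↦ C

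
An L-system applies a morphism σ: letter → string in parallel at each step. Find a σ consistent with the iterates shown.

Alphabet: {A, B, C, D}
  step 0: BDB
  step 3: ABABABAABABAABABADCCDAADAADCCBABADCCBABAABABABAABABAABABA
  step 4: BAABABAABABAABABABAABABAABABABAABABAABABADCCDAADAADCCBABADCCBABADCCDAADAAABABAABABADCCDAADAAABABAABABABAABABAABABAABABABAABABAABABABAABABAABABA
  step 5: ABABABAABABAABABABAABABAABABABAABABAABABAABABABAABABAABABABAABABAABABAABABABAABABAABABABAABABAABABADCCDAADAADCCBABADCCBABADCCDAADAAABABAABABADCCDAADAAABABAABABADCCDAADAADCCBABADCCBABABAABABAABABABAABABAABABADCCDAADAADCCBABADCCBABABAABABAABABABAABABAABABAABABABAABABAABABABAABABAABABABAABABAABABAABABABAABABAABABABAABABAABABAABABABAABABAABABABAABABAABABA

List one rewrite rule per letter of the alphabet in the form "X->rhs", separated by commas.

A->BA, B->ABA, C->DAA, D->DCC

  step 4 ⇒ step 5: BAABABAABABAABABABAABABAABABABAABABAABABADCCDAADAADCCBABADCCBABADCCDAADAAABABAABABADCCDAADAAABABAABABABAABABAABABAABABABAABABAABABABAABABAABABA ⇒ ABA·BA·BA·ABA·BA·ABA·BA·BA·ABA·BA·ABA·BA·BA·ABA·BA·ABA·BA·ABA·BA·BA·ABA·BA·ABA·BA·BA·ABA·BA·ABA·BA·ABA·BA·BA·ABA·BA·ABA·BA·BA·ABA·BA·ABA·BA·DCC·DAA·DAA·DCC·BA·BA·DCC·BA·BA·DCC·DAA·DAA·ABA·BA·ABA·BA·DCC·DAA·DAA·ABA·BA·ABA·BA·DCC·DAA·DAA·DCC·BA·BA·DCC·BA·BA·BA·ABA·BA·ABA·BA·BA·ABA·BA·ABA·BA·DCC·DAA·DAA·DCC·BA·BA·DCC·BA·BA·BA·ABA·BA·ABA·BA·BA·ABA·BA·ABA·BA·ABA·BA·BA·ABA·BA·ABA·BA·BA·ABA·BA·ABA·BA·BA·ABA·BA·ABA·BA·ABA·BA·BA·ABA·BA·ABA·BA·BA·ABA·BA·ABA·BA·ABA·BA·BA·ABA·BA·ABA·BA·BA·ABA·BA·ABA·BA
    A ↦ BA
    B ↦ ABA
    C ↦ DAA
    D ↦ DCC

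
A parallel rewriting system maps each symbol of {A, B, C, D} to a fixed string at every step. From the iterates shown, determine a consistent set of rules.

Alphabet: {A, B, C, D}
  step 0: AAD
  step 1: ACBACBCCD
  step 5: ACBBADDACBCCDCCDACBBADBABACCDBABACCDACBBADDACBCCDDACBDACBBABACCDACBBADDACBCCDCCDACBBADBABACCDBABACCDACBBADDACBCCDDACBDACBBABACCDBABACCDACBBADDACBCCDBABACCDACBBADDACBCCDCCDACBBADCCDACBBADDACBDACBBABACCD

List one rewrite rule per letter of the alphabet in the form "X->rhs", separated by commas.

  step 0 ⇒ step 1: AAD ⇒ ACB·ACB·CCD
    A ↦ ACB
    D ↦ CCD
    B ↦ D  (constrained at step 1)
    C ↦ BA  (constrained at step 1)

A->ACB, B->D, C->BA, D->CCD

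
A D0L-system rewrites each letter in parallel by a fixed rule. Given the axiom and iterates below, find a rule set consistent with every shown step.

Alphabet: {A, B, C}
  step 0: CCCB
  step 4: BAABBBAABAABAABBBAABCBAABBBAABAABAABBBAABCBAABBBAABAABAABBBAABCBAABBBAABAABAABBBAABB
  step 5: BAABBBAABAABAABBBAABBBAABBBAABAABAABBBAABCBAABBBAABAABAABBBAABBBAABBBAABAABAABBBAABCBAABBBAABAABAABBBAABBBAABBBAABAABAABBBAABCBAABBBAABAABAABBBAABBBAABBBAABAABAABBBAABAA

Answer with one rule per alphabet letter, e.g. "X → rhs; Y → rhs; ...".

  step 4 ⇒ step 5: BAABBBAABAABAABBBAABCBAABBBAABAABAABBBAABCBAABBBAABAABAABBBAABCBAABBBAABAABAABBBAABB ⇒ BAA·B·B·BAA·BAA·BAA·B·B·BAA·B·B·BAA·B·B·BAA·BAA·BAA·B·B·BAA·BC·BAA·B·B·BAA·BAA·BAA·B·B·BAA·B·B·BAA·B·B·BAA·BAA·BAA·B·B·BAA·BC·BAA·B·B·BAA·BAA·BAA·B·B·BAA·B·B·BAA·B·B·BAA·BAA·BAA·B·B·BAA·BC·BAA·B·B·BAA·BAA·BAA·B·B·BAA·B·B·BAA·B·B·BAA·BAA·BAA·B·B·BAA·BAA
    A ↦ B
    B ↦ BAA
    C ↦ BC

A->B, B->BAA, C->BC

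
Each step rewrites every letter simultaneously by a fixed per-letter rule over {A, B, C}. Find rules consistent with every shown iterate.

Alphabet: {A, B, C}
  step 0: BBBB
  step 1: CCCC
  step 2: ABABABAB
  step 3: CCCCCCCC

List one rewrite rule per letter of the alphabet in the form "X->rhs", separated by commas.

A->C, B->C, C->AB

  step 2 ⇒ step 3: ABABABAB ⇒ C·C·C·C·C·C·C·C
    A ↦ C
    B ↦ C
  step 1 ⇒ step 2: CCCC ⇒ AB·AB·AB·AB
    C ↦ AB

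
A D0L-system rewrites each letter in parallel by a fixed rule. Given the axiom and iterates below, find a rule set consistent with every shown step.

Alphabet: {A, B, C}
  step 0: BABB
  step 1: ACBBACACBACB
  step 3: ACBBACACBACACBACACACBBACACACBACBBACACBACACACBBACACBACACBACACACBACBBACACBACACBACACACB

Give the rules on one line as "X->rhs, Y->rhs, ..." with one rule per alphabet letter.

  step 0 ⇒ step 1: BABB ⇒ ACB·BAC·ACB·ACB
    A ↦ BAC
    B ↦ ACB
    C ↦ AC  (constrained at step 1)

A->BAC, B->ACB, C->AC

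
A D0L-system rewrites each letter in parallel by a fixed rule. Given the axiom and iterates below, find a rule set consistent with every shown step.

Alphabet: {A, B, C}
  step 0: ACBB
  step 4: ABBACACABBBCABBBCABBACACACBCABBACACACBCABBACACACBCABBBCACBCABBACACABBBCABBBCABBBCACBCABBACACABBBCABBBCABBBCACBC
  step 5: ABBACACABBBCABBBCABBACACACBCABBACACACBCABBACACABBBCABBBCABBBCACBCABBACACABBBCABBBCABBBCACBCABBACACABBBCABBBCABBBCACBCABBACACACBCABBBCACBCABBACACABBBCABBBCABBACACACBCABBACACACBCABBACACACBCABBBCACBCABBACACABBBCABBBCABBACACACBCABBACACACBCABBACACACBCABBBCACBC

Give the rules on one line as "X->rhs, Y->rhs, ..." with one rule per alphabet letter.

A->ABB, B->AC, C->BC

  step 4 ⇒ step 5: ABBACACABBBCABBBCABBACACACBCABBACACACBCABBACACACBCABBBCACBCABBACACABBBCABBBCABBBCACBCABBACACABBBCABBBCABBBCACBC ⇒ ABB·AC·AC·ABB·BC·ABB·BC·ABB·AC·AC·AC·BC·ABB·AC·AC·AC·BC·ABB·AC·AC·ABB·BC·ABB·BC·ABB·BC·AC·BC·ABB·AC·AC·ABB·BC·ABB·BC·ABB·BC·AC·BC·ABB·AC·AC·ABB·BC·ABB·BC·ABB·BC·AC·BC·ABB·AC·AC·AC·BC·ABB·BC·AC·BC·ABB·AC·AC·ABB·BC·ABB·BC·ABB·AC·AC·AC·BC·ABB·AC·AC·AC·BC·ABB·AC·AC·AC·BC·ABB·BC·AC·BC·ABB·AC·AC·ABB·BC·ABB·BC·ABB·AC·AC·AC·BC·ABB·AC·AC·AC·BC·ABB·AC·AC·AC·BC·ABB·BC·AC·BC
    A ↦ ABB
    B ↦ AC
    C ↦ BC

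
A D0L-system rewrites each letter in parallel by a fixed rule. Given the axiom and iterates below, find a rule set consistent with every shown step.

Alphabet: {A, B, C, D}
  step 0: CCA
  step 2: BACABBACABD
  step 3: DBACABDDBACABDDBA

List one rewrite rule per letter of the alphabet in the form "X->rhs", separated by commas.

A->B, B->D, C->ACA, D->DBA

  step 2 ⇒ step 3: BACABBACABD ⇒ D·B·ACA·B·D·D·B·ACA·B·D·DBA
    A ↦ B
    B ↦ D
    C ↦ ACA
    D ↦ DBA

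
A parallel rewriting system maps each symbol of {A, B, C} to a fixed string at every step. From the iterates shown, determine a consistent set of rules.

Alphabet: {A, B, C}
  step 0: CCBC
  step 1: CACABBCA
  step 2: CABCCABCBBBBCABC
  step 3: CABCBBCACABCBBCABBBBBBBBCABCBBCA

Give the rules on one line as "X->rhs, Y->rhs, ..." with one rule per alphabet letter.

A->BC, B->BB, C->CA

  step 2 ⇒ step 3: CABCCABCBBBBCABC ⇒ CA·BC·BB·CA·CA·BC·BB·CA·BB·BB·BB·BB·CA·BC·BB·CA
    A ↦ BC
    B ↦ BB
    C ↦ CA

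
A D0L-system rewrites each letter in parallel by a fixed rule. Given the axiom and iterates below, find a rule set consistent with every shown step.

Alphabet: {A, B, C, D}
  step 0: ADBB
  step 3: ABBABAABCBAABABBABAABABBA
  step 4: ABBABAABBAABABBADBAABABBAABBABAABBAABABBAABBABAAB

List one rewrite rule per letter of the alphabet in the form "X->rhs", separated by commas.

A->AB, B->BA, C->D, D->C

  step 3 ⇒ step 4: ABBABAABCBAABABBABAABABBA ⇒ AB·BA·BA·AB·BA·AB·AB·BA·D·BA·AB·AB·BA·AB·BA·BA·AB·BA·AB·AB·BA·AB·BA·BA·AB
    A ↦ AB
    B ↦ BA
    C ↦ D
    D ↦ C  (constrained at step 0)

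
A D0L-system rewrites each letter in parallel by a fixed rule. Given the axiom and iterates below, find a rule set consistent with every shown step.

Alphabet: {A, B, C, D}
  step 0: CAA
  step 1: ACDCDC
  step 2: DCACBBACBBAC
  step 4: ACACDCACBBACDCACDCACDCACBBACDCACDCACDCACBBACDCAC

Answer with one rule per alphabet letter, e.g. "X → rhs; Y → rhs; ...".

A->DC, B->AC, C->AC, D->BB

  step 1 ⇒ step 2: ACDCDC ⇒ DC·AC·BB·AC·BB·AC
    A ↦ DC
    C ↦ AC
    D ↦ BB
    B ↦ AC  (constrained at step 2)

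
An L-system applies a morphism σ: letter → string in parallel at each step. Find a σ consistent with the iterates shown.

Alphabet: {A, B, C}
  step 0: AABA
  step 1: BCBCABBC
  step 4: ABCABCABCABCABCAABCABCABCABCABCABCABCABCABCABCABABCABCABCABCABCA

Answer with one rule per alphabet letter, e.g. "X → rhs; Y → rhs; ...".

  step 0 ⇒ step 1: AABA ⇒ BC·BC·AB·BC
    A ↦ BC
    B ↦ AB
    C ↦ CA  (constrained at step 1)

A->BC, B->AB, C->CA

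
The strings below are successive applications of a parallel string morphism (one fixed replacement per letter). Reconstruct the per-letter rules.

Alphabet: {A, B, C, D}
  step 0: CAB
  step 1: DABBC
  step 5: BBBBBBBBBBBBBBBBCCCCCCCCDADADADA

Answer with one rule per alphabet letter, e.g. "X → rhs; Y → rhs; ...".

  step 0 ⇒ step 1: CAB ⇒ DA·BB·C
    A ↦ BB
    B ↦ C
    C ↦ DA
    D ↦ BB  (constrained at step 1)

A->BB, B->C, C->DA, D->BB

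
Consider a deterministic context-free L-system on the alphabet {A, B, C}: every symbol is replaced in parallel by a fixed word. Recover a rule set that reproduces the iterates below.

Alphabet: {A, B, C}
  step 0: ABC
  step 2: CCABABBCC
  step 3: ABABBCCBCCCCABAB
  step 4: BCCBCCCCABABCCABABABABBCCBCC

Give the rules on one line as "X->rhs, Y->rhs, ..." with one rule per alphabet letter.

  step 3 ⇒ step 4: ABABBCCBCCCCABAB ⇒ B·CC·B·CC·CC·AB·AB·CC·AB·AB·AB·AB·B·CC·B·CC
    A ↦ B
    B ↦ CC
    C ↦ AB

A->B, B->CC, C->AB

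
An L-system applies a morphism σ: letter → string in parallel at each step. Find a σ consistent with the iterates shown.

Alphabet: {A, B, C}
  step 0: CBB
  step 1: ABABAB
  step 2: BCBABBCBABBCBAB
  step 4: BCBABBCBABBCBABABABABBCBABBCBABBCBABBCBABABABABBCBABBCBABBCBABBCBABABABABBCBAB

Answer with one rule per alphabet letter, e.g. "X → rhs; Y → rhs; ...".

A->BCB, B->AB, C->AB

  step 1 ⇒ step 2: ABABAB ⇒ BCB·AB·BCB·AB·BCB·AB
    A ↦ BCB
    B ↦ AB
  step 0 ⇒ step 1: CBB ⇒ AB·AB·AB
    C ↦ AB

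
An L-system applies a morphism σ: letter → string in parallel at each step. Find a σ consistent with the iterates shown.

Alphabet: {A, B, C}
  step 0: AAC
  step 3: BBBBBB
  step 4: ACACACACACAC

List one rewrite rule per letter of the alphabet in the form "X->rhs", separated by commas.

A->B, B->AC, C->B

  step 3 ⇒ step 4: BBBBBB ⇒ AC·AC·AC·AC·AC·AC
    B ↦ AC
    A ↦ B  (constrained at step 0)
    C ↦ B  (constrained at step 0)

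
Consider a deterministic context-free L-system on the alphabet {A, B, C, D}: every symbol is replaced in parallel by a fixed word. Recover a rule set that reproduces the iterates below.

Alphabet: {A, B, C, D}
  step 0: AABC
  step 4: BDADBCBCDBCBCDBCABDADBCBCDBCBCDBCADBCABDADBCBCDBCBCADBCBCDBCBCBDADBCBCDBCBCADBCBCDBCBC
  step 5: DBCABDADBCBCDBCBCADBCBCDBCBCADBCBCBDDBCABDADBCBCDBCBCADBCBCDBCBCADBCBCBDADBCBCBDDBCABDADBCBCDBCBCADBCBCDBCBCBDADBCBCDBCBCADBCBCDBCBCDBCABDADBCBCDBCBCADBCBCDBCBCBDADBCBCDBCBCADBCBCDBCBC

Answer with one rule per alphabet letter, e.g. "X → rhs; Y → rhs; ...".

A->BD, B->DBC, C->BC, D->A

  step 4 ⇒ step 5: BDADBCBCDBCBCDBCABDADBCBCDBCBCDBCADBCABDADBCBCDBCBCADBCBCDBCBCBDADBCBCDBCBCADBCBCDBCBC ⇒ DBC·A·BD·A·DBC·BC·DBC·BC·A·DBC·BC·DBC·BC·A·DBC·BC·BD·DBC·A·BD·A·DBC·BC·DBC·BC·A·DBC·BC·DBC·BC·A·DBC·BC·BD·A·DBC·BC·BD·DBC·A·BD·A·DBC·BC·DBC·BC·A·DBC·BC·DBC·BC·BD·A·DBC·BC·DBC·BC·A·DBC·BC·DBC·BC·DBC·A·BD·A·DBC·BC·DBC·BC·A·DBC·BC·DBC·BC·BD·A·DBC·BC·DBC·BC·A·DBC·BC·DBC·BC
    A ↦ BD
    B ↦ DBC
    C ↦ BC
    D ↦ A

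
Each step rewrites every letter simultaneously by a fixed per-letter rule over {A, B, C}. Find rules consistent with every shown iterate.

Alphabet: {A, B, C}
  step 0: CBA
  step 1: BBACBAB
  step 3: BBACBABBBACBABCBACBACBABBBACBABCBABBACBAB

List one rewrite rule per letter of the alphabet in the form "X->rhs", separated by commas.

A->B, B->CBA, C->BBA

  step 0 ⇒ step 1: CBA ⇒ BBA·CBA·B
    A ↦ B
    B ↦ CBA
    C ↦ BBA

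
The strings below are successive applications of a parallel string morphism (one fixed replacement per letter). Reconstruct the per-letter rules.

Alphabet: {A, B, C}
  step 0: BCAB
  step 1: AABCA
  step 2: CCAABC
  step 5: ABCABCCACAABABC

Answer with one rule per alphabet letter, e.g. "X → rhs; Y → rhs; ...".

  step 1 ⇒ step 2: AABCA ⇒ C·C·A·AB·C
    A ↦ C
    B ↦ A
    C ↦ AB

A->C, B->A, C->AB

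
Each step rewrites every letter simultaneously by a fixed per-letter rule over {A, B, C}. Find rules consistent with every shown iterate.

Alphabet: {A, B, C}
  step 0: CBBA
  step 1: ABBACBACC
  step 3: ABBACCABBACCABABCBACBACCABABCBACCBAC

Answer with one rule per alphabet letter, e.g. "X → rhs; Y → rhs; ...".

A->C, B->BAC, C->AB

  step 0 ⇒ step 1: CBBA ⇒ AB·BAC·BAC·C
    A ↦ C
    B ↦ BAC
    C ↦ AB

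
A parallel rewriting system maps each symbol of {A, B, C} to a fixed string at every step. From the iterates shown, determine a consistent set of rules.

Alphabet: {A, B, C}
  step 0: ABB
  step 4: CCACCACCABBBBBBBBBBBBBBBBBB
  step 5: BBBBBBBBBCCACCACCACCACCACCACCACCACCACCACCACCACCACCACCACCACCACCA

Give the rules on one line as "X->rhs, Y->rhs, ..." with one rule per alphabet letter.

A->B, B->CCA, C->B

  step 4 ⇒ step 5: CCACCACCABBBBBBBBBBBBBBBBBB ⇒ B·B·B·B·B·B·B·B·B·CCA·CCA·CCA·CCA·CCA·CCA·CCA·CCA·CCA·CCA·CCA·CCA·CCA·CCA·CCA·CCA·CCA·CCA
    A ↦ B
    B ↦ CCA
    C ↦ B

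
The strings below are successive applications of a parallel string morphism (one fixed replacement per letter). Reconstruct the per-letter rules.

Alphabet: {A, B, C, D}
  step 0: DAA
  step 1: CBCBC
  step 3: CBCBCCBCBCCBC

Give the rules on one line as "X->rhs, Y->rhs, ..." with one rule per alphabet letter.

  step 0 ⇒ step 1: DAA ⇒ C·BC·BC
    A ↦ BC
    D ↦ C
    B ↦ A  (constrained at step 1)
    C ↦ DA  (constrained at step 1)

A->BC, B->A, C->DA, D->C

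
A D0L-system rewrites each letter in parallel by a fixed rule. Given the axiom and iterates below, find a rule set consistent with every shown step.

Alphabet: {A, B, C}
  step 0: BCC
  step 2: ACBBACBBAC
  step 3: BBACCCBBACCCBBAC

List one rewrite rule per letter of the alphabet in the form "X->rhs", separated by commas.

  step 2 ⇒ step 3: ACBBACBBAC ⇒ BB·AC·C·C·BB·AC·C·C·BB·AC
    A ↦ BB
    B ↦ C
    C ↦ AC

A->BB, B->C, C->AC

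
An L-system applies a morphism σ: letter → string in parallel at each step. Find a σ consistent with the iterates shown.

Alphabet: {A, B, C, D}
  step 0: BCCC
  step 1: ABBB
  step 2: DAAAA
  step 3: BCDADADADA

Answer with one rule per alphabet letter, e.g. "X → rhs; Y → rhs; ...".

A->DA, B->A, C->B, D->BC

  step 2 ⇒ step 3: DAAAA ⇒ BC·DA·DA·DA·DA
    A ↦ DA
    D ↦ BC
  step 0 ⇒ step 1: BCCC ⇒ A·B·B·B
    B ↦ A
  step 0 ⇒ step 1: BCCC ⇒ A·B·B·B
    C ↦ B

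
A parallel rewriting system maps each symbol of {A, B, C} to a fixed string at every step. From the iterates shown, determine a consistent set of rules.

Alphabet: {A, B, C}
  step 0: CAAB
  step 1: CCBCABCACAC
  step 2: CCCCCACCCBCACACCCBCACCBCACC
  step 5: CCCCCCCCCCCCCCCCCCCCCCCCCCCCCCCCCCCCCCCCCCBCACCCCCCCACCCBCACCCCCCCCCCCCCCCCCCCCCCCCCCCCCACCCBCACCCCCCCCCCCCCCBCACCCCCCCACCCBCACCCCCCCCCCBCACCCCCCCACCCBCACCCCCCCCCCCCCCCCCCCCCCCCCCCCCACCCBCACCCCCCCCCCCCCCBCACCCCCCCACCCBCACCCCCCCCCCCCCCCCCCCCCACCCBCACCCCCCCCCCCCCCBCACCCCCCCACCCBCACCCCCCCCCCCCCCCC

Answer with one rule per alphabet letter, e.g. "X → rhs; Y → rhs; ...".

  step 1 ⇒ step 2: CCBCABCACAC ⇒ CC·CC·CAC·CC·BCA·CAC·CC·BCA·CC·BCA·CC
    A ↦ BCA
    B ↦ CAC
    C ↦ CC

A->BCA, B->CAC, C->CC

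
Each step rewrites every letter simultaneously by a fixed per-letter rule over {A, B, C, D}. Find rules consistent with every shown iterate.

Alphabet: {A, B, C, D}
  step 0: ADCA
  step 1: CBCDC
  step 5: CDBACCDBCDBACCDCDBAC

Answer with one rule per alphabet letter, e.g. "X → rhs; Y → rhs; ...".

A->C, B->A, C->CD, D->B

  step 0 ⇒ step 1: ADCA ⇒ C·B·CD·C
    A ↦ C
    C ↦ CD
    D ↦ B
    B ↦ A  (constrained at step 1)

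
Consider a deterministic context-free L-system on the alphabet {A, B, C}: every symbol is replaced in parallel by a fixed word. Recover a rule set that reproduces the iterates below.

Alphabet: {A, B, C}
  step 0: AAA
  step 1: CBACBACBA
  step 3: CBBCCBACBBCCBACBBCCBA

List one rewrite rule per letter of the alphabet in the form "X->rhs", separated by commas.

  step 0 ⇒ step 1: AAA ⇒ CBA·CBA·CBA
    A ↦ CBA
    B ↦ C  (constrained at step 1)
    C ↦ B  (constrained at step 1)

A->CBA, B->C, C->B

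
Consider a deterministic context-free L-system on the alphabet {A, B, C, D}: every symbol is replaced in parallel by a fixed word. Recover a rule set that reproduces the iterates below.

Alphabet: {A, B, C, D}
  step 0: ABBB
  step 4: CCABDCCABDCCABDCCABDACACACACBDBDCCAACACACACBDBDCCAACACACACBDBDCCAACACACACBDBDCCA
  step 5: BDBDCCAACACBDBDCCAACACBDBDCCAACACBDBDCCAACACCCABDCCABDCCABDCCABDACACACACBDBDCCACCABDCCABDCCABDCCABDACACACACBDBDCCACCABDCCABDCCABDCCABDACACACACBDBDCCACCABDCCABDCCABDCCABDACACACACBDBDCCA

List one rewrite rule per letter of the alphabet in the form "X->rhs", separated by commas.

  step 4 ⇒ step 5: CCABDCCABDCCABDCCABDACACACACBDBDCCAACACACACBDBDCCAACACACACBDBDCCAACACACACBDBDCCA ⇒ BD·BD·CCA·A·CAC·BD·BD·CCA·A·CAC·BD·BD·CCA·A·CAC·BD·BD·CCA·A·CAC·CCA·BD·CCA·BD·CCA·BD·CCA·BD·A·CAC·A·CAC·BD·BD·CCA·CCA·BD·CCA·BD·CCA·BD·CCA·BD·A·CAC·A·CAC·BD·BD·CCA·CCA·BD·CCA·BD·CCA·BD·CCA·BD·A·CAC·A·CAC·BD·BD·CCA·CCA·BD·CCA·BD·CCA·BD·CCA·BD·A·CAC·A·CAC·BD·BD·CCA
    A ↦ CCA
    B ↦ A
    C ↦ BD
    D ↦ CAC

A->CCA, B->A, C->BD, D->CAC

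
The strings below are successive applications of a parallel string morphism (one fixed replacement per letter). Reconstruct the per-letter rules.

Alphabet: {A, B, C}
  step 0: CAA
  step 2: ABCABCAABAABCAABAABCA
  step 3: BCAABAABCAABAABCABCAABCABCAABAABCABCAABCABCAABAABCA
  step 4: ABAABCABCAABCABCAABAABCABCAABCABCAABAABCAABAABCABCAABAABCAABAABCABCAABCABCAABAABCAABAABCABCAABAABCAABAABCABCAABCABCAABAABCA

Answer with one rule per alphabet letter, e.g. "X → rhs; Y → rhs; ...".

  step 3 ⇒ step 4: BCAABAABCAABAABCABCAABCABCAABAABCABCAABCABCAABAABCA ⇒ A·BAA·BCA·BCA·A·BCA·BCA·A·BAA·BCA·BCA·A·BCA·BCA·A·BAA·BCA·A·BAA·BCA·BCA·A·BAA·BCA·A·BAA·BCA·BCA·A·BCA·BCA·A·BAA·BCA·A·BAA·BCA·BCA·A·BAA·BCA·A·BAA·BCA·BCA·A·BCA·BCA·A·BAA·BCA
    A ↦ BCA
    B ↦ A
    C ↦ BAA

A->BCA, B->A, C->BAA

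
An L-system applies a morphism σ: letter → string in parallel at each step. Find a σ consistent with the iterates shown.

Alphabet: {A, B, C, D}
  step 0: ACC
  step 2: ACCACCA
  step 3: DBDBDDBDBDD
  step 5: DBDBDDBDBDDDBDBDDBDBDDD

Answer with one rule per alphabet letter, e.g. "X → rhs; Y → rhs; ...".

A->D, B->CC, C->BD, D->A

  step 2 ⇒ step 3: ACCACCA ⇒ D·BD·BD·D·BD·BD·D
    A ↦ D
    C ↦ BD
    B ↦ CC  (constrained at step 3)
    D ↦ A  (constrained at step 3)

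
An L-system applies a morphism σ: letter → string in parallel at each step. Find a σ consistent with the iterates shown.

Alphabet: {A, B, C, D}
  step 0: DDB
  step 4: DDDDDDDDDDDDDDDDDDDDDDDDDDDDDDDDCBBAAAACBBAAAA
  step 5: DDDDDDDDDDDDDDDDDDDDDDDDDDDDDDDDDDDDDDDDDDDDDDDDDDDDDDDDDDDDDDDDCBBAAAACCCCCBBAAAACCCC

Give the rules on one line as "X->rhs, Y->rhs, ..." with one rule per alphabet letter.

A->C, B->AA, C->CBB, D->DD

  step 4 ⇒ step 5: DDDDDDDDDDDDDDDDDDDDDDDDDDDDDDDDCBBAAAACBBAAAA ⇒ DD·DD·DD·DD·DD·DD·DD·DD·DD·DD·DD·DD·DD·DD·DD·DD·DD·DD·DD·DD·DD·DD·DD·DD·DD·DD·DD·DD·DD·DD·DD·DD·CBB·AA·AA·C·C·C·C·CBB·AA·AA·C·C·C·C
    A ↦ C
    B ↦ AA
    C ↦ CBB
    D ↦ DD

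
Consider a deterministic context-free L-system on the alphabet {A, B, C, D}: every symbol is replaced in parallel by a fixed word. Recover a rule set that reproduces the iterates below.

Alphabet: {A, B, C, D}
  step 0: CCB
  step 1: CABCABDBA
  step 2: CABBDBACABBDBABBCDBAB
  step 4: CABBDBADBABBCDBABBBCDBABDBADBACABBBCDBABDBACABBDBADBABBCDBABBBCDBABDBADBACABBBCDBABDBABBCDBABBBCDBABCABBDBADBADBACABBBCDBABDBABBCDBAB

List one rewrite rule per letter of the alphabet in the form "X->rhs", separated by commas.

A->B, B->DBA, C->CAB, D->BBC

  step 1 ⇒ step 2: CABCABDBA ⇒ CAB·B·DBA·CAB·B·DBA·BBC·DBA·B
    A ↦ B
    B ↦ DBA
    C ↦ CAB
    D ↦ BBC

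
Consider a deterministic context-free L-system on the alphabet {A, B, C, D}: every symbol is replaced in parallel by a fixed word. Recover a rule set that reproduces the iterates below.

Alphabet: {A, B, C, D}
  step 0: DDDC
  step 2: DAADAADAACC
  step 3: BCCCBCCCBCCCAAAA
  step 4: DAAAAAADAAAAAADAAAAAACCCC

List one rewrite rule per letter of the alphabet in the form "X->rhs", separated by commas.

  step 3 ⇒ step 4: BCCCBCCCBCCCAAAA ⇒ D·AA·AA·AA·D·AA·AA·AA·D·AA·AA·AA·C·C·C·C
    A ↦ C
    B ↦ D
    C ↦ AA
  step 2 ⇒ step 3: DAADAADAACC ⇒ BC·C·C·BC·C·C·BC·C·C·AA·AA
    D ↦ BC

A->C, B->D, C->AA, D->BC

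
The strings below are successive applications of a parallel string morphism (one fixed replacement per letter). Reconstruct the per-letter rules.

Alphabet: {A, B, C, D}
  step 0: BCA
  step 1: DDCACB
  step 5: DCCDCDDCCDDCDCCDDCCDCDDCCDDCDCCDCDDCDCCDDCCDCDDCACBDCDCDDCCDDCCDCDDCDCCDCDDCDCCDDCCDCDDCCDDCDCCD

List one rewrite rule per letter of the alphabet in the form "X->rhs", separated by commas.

  step 0 ⇒ step 1: BCA ⇒ D·DC·ACB
    A ↦ ACB
    B ↦ D
    C ↦ DC
    D ↦ CD  (constrained at step 1)

A->ACB, B->D, C->DC, D->CD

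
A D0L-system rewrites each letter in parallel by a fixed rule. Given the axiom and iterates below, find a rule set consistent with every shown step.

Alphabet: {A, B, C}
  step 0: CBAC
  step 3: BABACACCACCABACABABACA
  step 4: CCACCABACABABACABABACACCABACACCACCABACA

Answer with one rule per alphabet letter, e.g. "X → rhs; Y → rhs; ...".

A->CA, B->C, C->BA

  step 3 ⇒ step 4: BABACACCACCABACABABACA ⇒ C·CA·C·CA·BA·CA·BA·BA·CA·BA·BA·CA·C·CA·BA·CA·C·CA·C·CA·BA·CA
    A ↦ CA
    B ↦ C
    C ↦ BA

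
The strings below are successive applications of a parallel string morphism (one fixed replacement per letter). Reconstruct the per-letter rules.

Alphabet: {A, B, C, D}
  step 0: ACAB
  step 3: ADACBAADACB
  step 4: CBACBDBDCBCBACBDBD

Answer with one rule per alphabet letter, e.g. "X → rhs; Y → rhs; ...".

A->CB, B->D, C->DB, D->A

  step 3 ⇒ step 4: ADACBAADACB ⇒ CB·A·CB·DB·D·CB·CB·A·CB·DB·D
    A ↦ CB
    B ↦ D
    C ↦ DB
    D ↦ A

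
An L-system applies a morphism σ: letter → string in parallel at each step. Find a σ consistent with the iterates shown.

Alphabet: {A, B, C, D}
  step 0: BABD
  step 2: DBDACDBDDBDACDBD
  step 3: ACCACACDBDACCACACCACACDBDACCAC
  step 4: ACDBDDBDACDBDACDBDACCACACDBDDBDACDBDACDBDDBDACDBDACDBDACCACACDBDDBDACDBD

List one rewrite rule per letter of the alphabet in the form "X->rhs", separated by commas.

  step 3 ⇒ step 4: ACCACACDBDACCACACCACACDBDACCAC ⇒ AC·DBD·DBD·AC·DBD·AC·DBD·AC·C·AC·AC·DBD·DBD·AC·DBD·AC·DBD·DBD·AC·DBD·AC·DBD·AC·C·AC·AC·DBD·DBD·AC·DBD
    A ↦ AC
    B ↦ C
    C ↦ DBD
    D ↦ AC

A->AC, B->C, C->DBD, D->AC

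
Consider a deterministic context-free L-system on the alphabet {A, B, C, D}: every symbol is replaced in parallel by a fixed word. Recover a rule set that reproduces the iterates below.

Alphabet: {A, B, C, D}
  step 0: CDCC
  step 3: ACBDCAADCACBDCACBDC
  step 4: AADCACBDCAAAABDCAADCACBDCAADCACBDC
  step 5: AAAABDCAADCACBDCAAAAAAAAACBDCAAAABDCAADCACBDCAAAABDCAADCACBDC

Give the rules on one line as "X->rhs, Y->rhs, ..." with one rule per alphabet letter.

  step 4 ⇒ step 5: AADCACBDCAAAABDCAADCACBDCAADCACBDC ⇒ AA·AA·B·DC·AA·DC·AC·B·DC·AA·AA·AA·AA·AC·B·DC·AA·AA·B·DC·AA·DC·AC·B·DC·AA·AA·B·DC·AA·DC·AC·B·DC
    A ↦ AA
    B ↦ AC
    C ↦ DC
    D ↦ B

A->AA, B->AC, C->DC, D->B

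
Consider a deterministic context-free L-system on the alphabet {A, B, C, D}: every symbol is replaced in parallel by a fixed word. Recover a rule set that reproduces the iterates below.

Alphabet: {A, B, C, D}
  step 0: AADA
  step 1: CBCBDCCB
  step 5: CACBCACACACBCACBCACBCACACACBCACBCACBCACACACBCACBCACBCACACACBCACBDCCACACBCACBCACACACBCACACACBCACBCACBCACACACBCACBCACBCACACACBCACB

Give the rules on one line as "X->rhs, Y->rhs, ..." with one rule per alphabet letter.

  step 0 ⇒ step 1: AADA ⇒ CB·CB·DC·CB
    A ↦ CB
    D ↦ DC
    B ↦ CA  (constrained at step 1)
    C ↦ CA  (constrained at step 1)

A->CB, B->CA, C->CA, D->DC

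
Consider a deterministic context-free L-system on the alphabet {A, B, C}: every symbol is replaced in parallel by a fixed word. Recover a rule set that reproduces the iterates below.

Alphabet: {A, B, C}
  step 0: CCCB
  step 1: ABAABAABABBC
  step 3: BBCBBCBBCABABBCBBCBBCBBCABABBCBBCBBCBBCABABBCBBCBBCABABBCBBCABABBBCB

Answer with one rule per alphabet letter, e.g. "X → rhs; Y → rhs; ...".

  step 0 ⇒ step 1: CCCB ⇒ ABA·ABA·ABA·BBC
    B ↦ BBC
    C ↦ ABA
    A ↦ B  (constrained at step 1)

A->B, B->BBC, C->ABA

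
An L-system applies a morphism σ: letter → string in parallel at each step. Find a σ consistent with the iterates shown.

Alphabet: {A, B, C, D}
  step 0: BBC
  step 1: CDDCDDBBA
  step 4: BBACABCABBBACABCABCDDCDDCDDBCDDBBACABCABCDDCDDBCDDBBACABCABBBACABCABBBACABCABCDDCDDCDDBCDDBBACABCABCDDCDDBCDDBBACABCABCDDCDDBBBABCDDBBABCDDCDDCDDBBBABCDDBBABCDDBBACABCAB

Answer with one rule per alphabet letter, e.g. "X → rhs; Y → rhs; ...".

A->B, B->CDD, C->BBA, D->CAB

  step 0 ⇒ step 1: BBC ⇒ CDD·CDD·BBA
    B ↦ CDD
    C ↦ BBA
    A ↦ B  (constrained at step 1)
    D ↦ CAB  (constrained at step 1)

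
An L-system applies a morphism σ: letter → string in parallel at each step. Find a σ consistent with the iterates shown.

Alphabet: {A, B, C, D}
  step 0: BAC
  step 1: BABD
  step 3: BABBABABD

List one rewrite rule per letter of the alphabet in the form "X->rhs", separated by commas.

  step 0 ⇒ step 1: BAC ⇒ BA·B·D
    A ↦ B
    B ↦ BA
    C ↦ D
    D ↦ C  (constrained at step 1)

A->B, B->BA, C->D, D->C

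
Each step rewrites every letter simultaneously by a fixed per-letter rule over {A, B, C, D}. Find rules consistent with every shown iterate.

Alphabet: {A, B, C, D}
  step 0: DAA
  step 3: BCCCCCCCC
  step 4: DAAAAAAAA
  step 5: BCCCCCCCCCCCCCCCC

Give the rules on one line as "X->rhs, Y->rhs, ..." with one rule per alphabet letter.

  step 4 ⇒ step 5: DAAAAAAAA ⇒ B·CC·CC·CC·CC·CC·CC·CC·CC
    A ↦ CC
    D ↦ B
  step 3 ⇒ step 4: BCCCCCCCC ⇒ D·A·A·A·A·A·A·A·A
    B ↦ D
  step 3 ⇒ step 4: BCCCCCCCC ⇒ D·A·A·A·A·A·A·A·A
    C ↦ A

A->CC, B->D, C->A, D->B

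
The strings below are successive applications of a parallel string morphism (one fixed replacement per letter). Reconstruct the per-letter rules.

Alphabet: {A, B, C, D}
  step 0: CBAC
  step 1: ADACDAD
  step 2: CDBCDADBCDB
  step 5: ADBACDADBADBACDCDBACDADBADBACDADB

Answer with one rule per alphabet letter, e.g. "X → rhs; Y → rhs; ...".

A->CD, B->A, C->AD, D->B

  step 1 ⇒ step 2: ADACDAD ⇒ CD·B·CD·AD·B·CD·B
    A ↦ CD
    C ↦ AD
    D ↦ B
  step 0 ⇒ step 1: CBAC ⇒ AD·A·CD·AD
    B ↦ A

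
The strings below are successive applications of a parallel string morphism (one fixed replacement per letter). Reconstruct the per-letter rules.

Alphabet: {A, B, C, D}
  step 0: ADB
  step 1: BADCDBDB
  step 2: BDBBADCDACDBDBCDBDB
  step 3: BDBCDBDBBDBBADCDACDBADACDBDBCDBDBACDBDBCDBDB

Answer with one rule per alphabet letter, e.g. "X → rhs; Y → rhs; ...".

A->BAD, B->BDB, C->A, D->CD

  step 2 ⇒ step 3: BDBBADCDACDBDBCDBDB ⇒ BDB·CD·BDB·BDB·BAD·CD·A·CD·BAD·A·CD·BDB·CD·BDB·A·CD·BDB·CD·BDB
    A ↦ BAD
    B ↦ BDB
    C ↦ A
    D ↦ CD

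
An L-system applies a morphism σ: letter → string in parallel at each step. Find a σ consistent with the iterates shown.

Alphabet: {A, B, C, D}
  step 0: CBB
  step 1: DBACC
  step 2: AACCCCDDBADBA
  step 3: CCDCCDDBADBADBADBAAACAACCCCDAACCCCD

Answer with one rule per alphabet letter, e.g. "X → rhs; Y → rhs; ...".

A->CCD, B->C, C->DBA, D->AAC

  step 2 ⇒ step 3: AACCCCDDBADBA ⇒ CCD·CCD·DBA·DBA·DBA·DBA·AAC·AAC·C·CCD·AAC·C·CCD
    A ↦ CCD
    B ↦ C
    C ↦ DBA
    D ↦ AAC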